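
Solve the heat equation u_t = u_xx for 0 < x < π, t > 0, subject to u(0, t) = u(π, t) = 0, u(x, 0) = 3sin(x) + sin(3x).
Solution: Using separation of variables u = X(x)T(t):
Eigenfunctions: sin(nx), n = 1, 2, 3, ...
General solution: u(x, t) = Σ c_n sin(nx) exp(-n² t)
Matching u(x,0) = 3sin(x) + sin(3x) term by term: c_1=3, c_3=1.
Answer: u(x, t) = 3exp(-t)sin(x) + exp(-9t)sin(3x)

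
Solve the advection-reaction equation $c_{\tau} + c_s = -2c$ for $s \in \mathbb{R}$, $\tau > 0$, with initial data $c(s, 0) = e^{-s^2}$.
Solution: Substitute $c = e^{-2\tau}u$, i.e. $u = e^{2\tau}c$.
By the product rule, $c_{\tau} = e^{-2\tau}(u_{\tau} - 2u)$, $c_s = e^{-2\tau}u_s$.
Substituting into the PDE and dividing by $e^{-2\tau}$: $u_{\tau} - 2u + u_s = -2u$.
The lower-order terms cancel, leaving the standard advection equation $u_{\tau} + u_s = 0$.
Initial data for $u$: $u(s,0) = c(s,0) = e^{-s^2}$.
Solve for $u$:
  By method of characteristics (waves move right with speed 1):
  Along characteristics $s - \tau =$ const, $u$ is constant, so $u(s,\tau) = f(s - \tau)$ with $f = u( \cdot , 0)$.
Hence $u(s,\tau) = e^{-(s - \tau)^2}$.
Transform back: $c(s,\tau) = e^{-2\tau}u(s,\tau)$.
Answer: $c(s, \tau) = e^{-2 \tau} e^{-(-\tau + s)^2}$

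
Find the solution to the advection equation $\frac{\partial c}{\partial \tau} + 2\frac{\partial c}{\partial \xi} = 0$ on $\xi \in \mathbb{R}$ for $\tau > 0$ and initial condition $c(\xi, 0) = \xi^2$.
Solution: By characteristics ($d\xi/d\tau = 2$), $c(\xi,\tau) = f(\xi - 2\tau)$ with $f = c( \cdot , 0)$.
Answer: $c(\xi, \tau) = 4 \tau^2 - 4 \tau \xi + \xi^2$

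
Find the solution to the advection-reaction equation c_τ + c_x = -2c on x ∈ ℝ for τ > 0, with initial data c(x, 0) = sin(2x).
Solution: Substitute c = exp(-2τ)u, i.e. u = exp(2τ)c.
By the product rule, c_τ = exp(-2τ)(u_τ - 2u), c_x = exp(-2τ)u_x.
Substituting into the PDE and dividing by exp(-2τ): u_τ - 2u + u_x = -2u.
The lower-order terms cancel, leaving the standard advection equation u_τ + u_x = 0.
Initial data for u: u(x,0) = c(x,0) = sin(2x).
Solve for u:
  By method of characteristics (waves move right with speed 1):
  Along characteristics x - τ = const, u is constant, so u(x,τ) = f(x - τ) with f = u(·, 0).
Hence u(x,τ) = sin(2x - 2τ).
Transform back: c(x,τ) = exp(-2τ)u(x,τ).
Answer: c(x, τ) = exp(-2τ)sin(2x - 2τ)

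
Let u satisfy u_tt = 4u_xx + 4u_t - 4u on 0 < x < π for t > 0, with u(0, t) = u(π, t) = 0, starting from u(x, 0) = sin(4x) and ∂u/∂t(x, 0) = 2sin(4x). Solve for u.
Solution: Substitute u = exp(2t)w, i.e. w = exp(-2t)u.
By the product rule, u_t = exp(2t)(w_t + 2w), u_tt = exp(2t)(w_tt + 4w_t + 4w), u_xx = exp(2t)w_xx.
Substituting into the PDE and dividing by exp(2t): w_tt + 4w_t + 4w = 4w_xx + 4(w_t + 2w) - 4w.
The lower-order terms cancel, leaving the standard wave equation w_tt = 4w_xx.
Initial data for w: w(x,0) = u(x,0) = sin(4x); w_t(x,0) = u_t(x,0) - 2u(x,0) = 0. The boundary conditions carry over: w(0,t) = w(π,t) = 0.
Solve for w:
  Using separation of variables w = X(x)T(t):
  Eigenfunctions: sin(nx), n = 1, 2, 3, ...
  General solution: w(x, t) = Σ [A_n cos(2n t) + B_n sin(2n t)] sin(nx)
  From w(x,0) = sin(4x): A_4=1. From w_t(x,0) = 0: all B_n = 0.
Hence w(x,t) = sin(4x)cos(8t).
Transform back: u(x,t) = exp(2t)w(x,t).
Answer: u(x, t) = exp(2t)sin(4x)cos(8t)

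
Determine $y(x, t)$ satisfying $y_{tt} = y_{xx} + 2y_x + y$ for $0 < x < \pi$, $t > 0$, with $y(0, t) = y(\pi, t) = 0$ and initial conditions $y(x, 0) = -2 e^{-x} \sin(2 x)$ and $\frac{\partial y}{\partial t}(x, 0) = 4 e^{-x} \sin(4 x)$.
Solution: Substitute $y = e^{-x}u$.
Then $y_x = e^{-x}(u_x - u)$, $y_{xx} = e^{-x}(u_{xx} - 2u_x + u)$, $y_{tt} = e^{-x}u_{tt}$; substituting and dividing by $e^{-x}$, the lower-order terms cancel: $u_{tt} = u_{xx}$ (standard wave equation).
Data for $u$: $u(x,0) = e^{x}y(x,0) = -2 \sin(2 x)$; $u_t(x,0) = e^{x}y_t(x,0) = 4 \sin(4 x)$. The boundary conditions carry over: $u(0,t) = u(\pi,t) = 0$.
Separating variables: $u = \sum [A_n \cos(\omega_n t) + B_n \sin(\omega_n t)] \sin(nx)$, $\omega_n = n$. From ICs ($B_n$ = velocity coefficient / $\omega_n$): $A_2=-2, B_4=1$.
So $u(x,t) = \sin(4 t) \sin(4 x) - 2 \sin(2 x) \cos(2 t)$, and $y(x,t) = e^{-x}u(x,t)$.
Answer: $y(x, t) = e^{-x} \sin(4 t) \sin(4 x) - 2 e^{-x} \sin(2 x) \cos(2 t)$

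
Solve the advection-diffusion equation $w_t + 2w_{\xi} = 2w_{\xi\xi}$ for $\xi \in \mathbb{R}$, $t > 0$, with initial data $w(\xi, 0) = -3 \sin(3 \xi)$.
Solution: Change to a moving frame: let $\eta = \xi - 2t$, $\sigma = t$ and write $w(\xi,t) = u(\eta,\sigma)$.
By the chain rule $w_t = u_{\sigma} - 2u_{\eta}$, $w_{\xi} = u_{\eta}$, $w_{\xi\xi} = u_{\eta\eta}$.
Then $w_t + 2w_{\xi} = u_{\sigma}$: the advection term cancels and the PDE becomes the heat equation $u_{\sigma} = 2u_{\eta\eta}$ on $\eta \in \mathbb{R}$.
Initial data: $u(\eta,0) = w(\eta,0) = -3 \sin(3 \eta)$.
On $\eta \in \mathbb{R}$ each mode satisfies $(\sin(n\eta))'' = -n^2 \sin(n\eta)$, so $e^{-2n^2\sigma} \sin(n\eta)$ solves the heat equation; by superposition $u(\eta,\sigma) = \sum c_n e^{-2n^2\sigma} \sin(n\eta)$.
Reading off the coefficients: $c_3=-3$, so $u(\eta,\sigma) = -3 e^{-18 \sigma} \sin(3 \eta)$.
Substituting back $\eta = \xi - 2t$, $\sigma = t$: $w(\xi,t) = u(\xi - 2t, t)$.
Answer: $w(\xi, t) = -3 e^{-18 t} \sin(3 \xi - 6 t)$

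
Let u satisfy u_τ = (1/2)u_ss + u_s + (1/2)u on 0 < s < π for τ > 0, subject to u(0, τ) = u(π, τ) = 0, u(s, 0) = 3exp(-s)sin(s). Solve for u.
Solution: Substitute u = exp(-s)w.
Then u_s = exp(-s)(w_s - w), u_ss = exp(-s)(w_ss - 2w_s + w), u_τ = exp(-s)w_τ; substituting and dividing by exp(-s), the lower-order terms cancel: w_τ = (1/2)w_ss (standard heat equation).
Data for w: w(s,0) = exp(s)u(s,0) = 3sin(s). The boundary conditions carry over: w(0,τ) = w(π,τ) = 0.
Separating variables: w = Σ c_n exp(-n²τ/2) sin(ns). From w(s,0) = 3sin(s): c_1=3.
So w(s,τ) = 3exp(-τ/2)sin(s), and u(s,τ) = exp(-s)w(s,τ).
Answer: u(s, τ) = 3exp(-s)exp(-τ/2)sin(s)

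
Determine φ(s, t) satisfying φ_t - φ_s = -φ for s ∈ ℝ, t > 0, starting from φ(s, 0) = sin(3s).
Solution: Substitute φ = exp(-t)u, i.e. u = exp(t)φ.
By the product rule, φ_t = exp(-t)(u_t - u), φ_s = exp(-t)u_s.
Substituting into the PDE and dividing by exp(-t): u_t - u - u_s = -u.
The lower-order terms cancel, leaving the standard advection equation u_t - u_s = 0.
Initial data for u: u(s,0) = φ(s,0) = sin(3s).
Solve for u:
  By method of characteristics (waves move left with speed 1):
  Along characteristics s + t = const, u is constant, so u(s,t) = f(s + t) with f = u(·, 0).
Hence u(s,t) = sin(3s + 3t).
Transform back: φ(s,t) = exp(-t)u(s,t).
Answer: φ(s, t) = exp(-t)sin(3s + 3t)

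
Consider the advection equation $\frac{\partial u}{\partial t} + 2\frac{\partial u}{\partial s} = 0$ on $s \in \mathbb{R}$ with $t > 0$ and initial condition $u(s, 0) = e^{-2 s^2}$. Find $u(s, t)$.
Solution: By method of characteristics (waves move right with speed 2):
Along characteristics $s - 2t =$ const, $u$ is constant, so $u(s,t) = f(s - 2t)$ with $f = u( \cdot , 0)$.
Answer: $u(s, t) = e^{-2 (s - 2 t)^2}$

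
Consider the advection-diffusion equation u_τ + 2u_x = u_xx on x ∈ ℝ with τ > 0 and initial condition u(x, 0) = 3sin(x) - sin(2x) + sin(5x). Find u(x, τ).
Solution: Change to a moving frame: let η = x - 2τ, σ = τ and write u(x,τ) = w(η,σ).
By the chain rule u_τ = w_σ - 2w_η, u_x = w_η, u_xx = w_ηη.
Then u_τ + 2u_x = w_σ: the advection term cancels and the PDE becomes the heat equation w_σ = w_ηη on η ∈ ℝ.
Initial data: w(η,0) = u(η,0) = 3sin(η) - sin(2η) + sin(5η).
On η ∈ ℝ each mode satisfies (sin(nη))″ = -n² sin(nη), so exp(-n²σ) sin(nη) solves the heat equation; by superposition w(η,σ) = Σ c_n exp(-n²σ) sin(nη).
Reading off the coefficients: c_1=3, c_2=-1, c_5=1, so w(η,σ) = 3exp(-σ)sin(η) - exp(-4σ)sin(2η) + exp(-25σ)sin(5η).
Substituting back η = x - 2τ, σ = τ: u(x,τ) = w(x - 2τ, τ).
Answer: u(x, τ) = 3exp(-τ)sin(x - 2τ) - exp(-4τ)sin(2x - 4τ) + exp(-25τ)sin(5x - 10τ)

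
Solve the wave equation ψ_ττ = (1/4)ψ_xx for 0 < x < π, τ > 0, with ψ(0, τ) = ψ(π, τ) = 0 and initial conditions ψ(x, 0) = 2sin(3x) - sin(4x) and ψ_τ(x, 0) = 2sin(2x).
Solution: Using separation of variables ψ = X(x)T(τ):
Eigenfunctions: sin(nx), n = 1, 2, 3, ...
General solution: ψ(x, τ) = Σ [A_n cos(n τ/2) + B_n sin(n τ/2)] sin(nx)
From ψ(x,0) = 2sin(3x) - sin(4x): A_3=2, A_4=-1. From ψ_τ(x,0) = 2sin(2x), using ψ_τ(x,0) = Σ ω_n B_n sin(nx) with ω_n = n/2: B_2 = 2/1 = 2.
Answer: ψ(x, τ) = 2sin(2x)sin(τ) + 2sin(3x)cos(3τ/2) - sin(4x)cos(2τ)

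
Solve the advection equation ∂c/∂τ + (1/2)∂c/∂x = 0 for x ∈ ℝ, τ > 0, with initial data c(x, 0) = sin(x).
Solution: By method of characteristics (waves move right with speed 1/2):
Along characteristics x - (1/2)τ = const, c is constant, so c(x,τ) = f(x - (1/2)τ) with f = c(·, 0).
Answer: c(x, τ) = sin(x - τ/2)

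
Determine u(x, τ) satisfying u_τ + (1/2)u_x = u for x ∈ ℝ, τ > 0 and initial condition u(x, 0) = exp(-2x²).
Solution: Substitute u = exp(τ)w, i.e. w = exp(-τ)u.
By the product rule, u_τ = exp(τ)(w_τ + w), u_x = exp(τ)w_x.
Substituting into the PDE and dividing by exp(τ): w_τ + w + (1/2)w_x = w.
The lower-order terms cancel, leaving the standard advection equation w_τ + (1/2)w_x = 0.
Initial data for w: w(x,0) = u(x,0) = exp(-2x²).
Solve for w:
  By method of characteristics (waves move right with speed 1/2):
  Along characteristics x - (1/2)τ = const, w is constant, so w(x,τ) = f(x - (1/2)τ) with f = w(·, 0).
Hence w(x,τ) = exp(-2(x - τ/2)²).
Transform back: u(x,τ) = exp(τ)w(x,τ).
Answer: u(x, τ) = exp(τ)exp(-2(x - τ/2)²)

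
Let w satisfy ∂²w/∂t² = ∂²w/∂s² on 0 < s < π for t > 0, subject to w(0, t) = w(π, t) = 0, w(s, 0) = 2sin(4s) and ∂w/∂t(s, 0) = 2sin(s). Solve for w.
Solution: Separating variables: w = Σ [A_n cos(ω_n t) + B_n sin(ω_n t)] sin(ns), ω_n = n. From ICs (B_n = velocity coefficient / ω_n): A_4=2, B_1=2.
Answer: w(s, t) = 2sin(s)sin(t) + 2sin(4s)cos(4t)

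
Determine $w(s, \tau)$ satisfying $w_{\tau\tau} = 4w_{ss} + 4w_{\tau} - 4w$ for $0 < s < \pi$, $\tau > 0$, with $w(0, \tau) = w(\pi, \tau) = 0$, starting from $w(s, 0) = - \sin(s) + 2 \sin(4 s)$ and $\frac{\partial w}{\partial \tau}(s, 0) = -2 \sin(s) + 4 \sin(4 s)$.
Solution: Substitute $w = e^{2\tau}u$.
Then $w_{\tau} = e^{2\tau}(u_{\tau} + 2u)$, $w_{\tau\tau} = e^{2\tau}(u_{\tau\tau} + 4u_{\tau} + 4u)$, $w_{ss} = e^{2\tau}u_{ss}$; substituting and dividing by $e^{2\tau}$, the lower-order terms cancel: $u_{\tau\tau} = 4u_{ss}$ (standard wave equation).
Data for $u$: $u(s,0) = w(s,0) = - \sin(s) + 2 \sin(4 s)$; $u_{\tau}(s,0) = w_{\tau}(s,0) - 2w(s,0) = 0$. The boundary conditions carry over: $u(0,\tau) = u(\pi,\tau) = 0$.
Separating variables: $u = \sum [A_n \cos(\omega_n \tau) + B_n \sin(\omega_n \tau)] \sin(ns)$, $\omega_n = 2n$. From ICs: $A_1=-1, A_4=2$.
So $u(s,\tau) = - \sin(s) \cos(2 \tau) + 2 \sin(4 s) \cos(8 \tau)$, and $w(s,\tau) = e^{2\tau}u(s,\tau)$.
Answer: $w(s, \tau) = - e^{2 \tau} \sin(s) \cos(2 \tau) + 2 e^{2 \tau} \sin(4 s) \cos(8 \tau)$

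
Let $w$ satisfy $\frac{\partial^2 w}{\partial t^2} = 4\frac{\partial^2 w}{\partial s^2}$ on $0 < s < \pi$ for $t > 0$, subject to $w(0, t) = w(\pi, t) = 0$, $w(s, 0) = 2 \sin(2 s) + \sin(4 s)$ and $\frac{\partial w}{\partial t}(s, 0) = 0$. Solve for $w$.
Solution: Separating variables: $w = \sum [A_n \cos(\omega_n t) + B_n \sin(\omega_n t)] \sin(ns)$, $\omega_n = 2n$. From ICs: $A_2=2, A_4=1$.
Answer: $w(s, t) = 2 \sin(2 s) \cos(4 t) + \sin(4 s) \cos(8 t)$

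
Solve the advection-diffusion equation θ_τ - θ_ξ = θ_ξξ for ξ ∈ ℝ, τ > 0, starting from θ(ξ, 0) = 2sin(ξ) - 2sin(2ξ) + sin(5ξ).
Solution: Moving frame: η = ξ + τ, σ = τ, θ = u(η,σ), so θ_τ = u_σ + u_η and θ_ξξ = u_ηη.
Hence θ_τ - θ_ξ = u_σ and the PDE becomes the heat equation u_σ = u_ηη on η ∈ ℝ.
Initial data: u(η,0) = θ(η,0) = 2sin(η) - 2sin(2η) + sin(5η). Each mode sin(nη) decays as exp(-n²σ) on ℝ, so u(η,σ) = Σ c_n exp(-n²σ) sin(nη) with c_1=2, c_2=-2, c_5=1: u(η,σ) = 2exp(-σ)sin(η) - 2exp(-4σ)sin(2η) + exp(-25σ)sin(5η).
Substituting back: θ(ξ,τ) = u(ξ + τ, τ).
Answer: θ(ξ, τ) = 2exp(-τ)sin(ξ + τ) - 2exp(-4τ)sin(2ξ + 2τ) + exp(-25τ)sin(5ξ + 5τ)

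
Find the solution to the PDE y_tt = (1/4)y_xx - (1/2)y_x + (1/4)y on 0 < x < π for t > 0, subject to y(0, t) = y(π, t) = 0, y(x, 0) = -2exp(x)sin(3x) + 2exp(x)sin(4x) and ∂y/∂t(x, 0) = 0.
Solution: Substitute y = exp(x)u, i.e. u = exp(-x)y.
By the product rule, y_x = exp(x)(u_x + u), y_xx = exp(x)(u_xx + 2u_x + u), y_tt = exp(x)u_tt.
Substituting into the PDE and dividing by exp(x): u_tt = (1/4)(u_xx + 2u_x + u) - (1/2)(u_x + u) + (1/4)u.
The lower-order terms cancel, leaving the standard wave equation u_tt = (1/4)u_xx.
Initial data for u: u(x,0) = exp(-x)y(x,0) = -2sin(3x) + 2sin(4x); u_t(x,0) = exp(-x)y_t(x,0) = 0. The boundary conditions carry over: u(0,t) = u(π,t) = 0.
Solve for u:
  Using separation of variables u = X(x)T(t):
  Eigenfunctions: sin(nx), n = 1, 2, 3, ...
  General solution: u(x, t) = Σ [A_n cos(n t/2) + B_n sin(n t/2)] sin(nx)
  From u(x,0) = -2sin(3x) + 2sin(4x): A_3=-2, A_4=2. From u_t(x,0) = 0: all B_n = 0.
Hence u(x,t) = -2sin(3x)cos(3t/2) + 2sin(4x)cos(2t).
Transform back: y(x,t) = exp(x)u(x,t).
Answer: y(x, t) = -2exp(x)sin(3x)cos(3t/2) + 2exp(x)sin(4x)cos(2t)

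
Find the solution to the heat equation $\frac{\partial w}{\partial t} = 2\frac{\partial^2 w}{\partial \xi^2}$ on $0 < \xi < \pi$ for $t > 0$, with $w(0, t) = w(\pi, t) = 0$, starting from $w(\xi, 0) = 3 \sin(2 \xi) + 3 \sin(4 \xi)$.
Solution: Separating variables: $w = \sum c_n e^{-2n^2t} \sin(n\xi)$. From $w(\xi,0) = 3 \sin(2 \xi) + 3 \sin(4 \xi)$: $c_2=3, c_4=3$.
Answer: $w(\xi, t) = 3 e^{-8 t} \sin(2 \xi) + 3 e^{-32 t} \sin(4 \xi)$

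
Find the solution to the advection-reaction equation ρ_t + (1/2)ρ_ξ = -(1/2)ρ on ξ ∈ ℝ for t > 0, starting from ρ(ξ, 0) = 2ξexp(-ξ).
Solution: Substitute ρ = exp(-ξ)u, i.e. u = exp(ξ)ρ.
By the product rule, ρ_ξ = exp(-ξ)(u_ξ - u), ρ_t = exp(-ξ)u_t.
Substituting into the PDE and dividing by exp(-ξ): u_t + (1/2)(u_ξ - u) = -(1/2)u.
The lower-order terms cancel, leaving the standard advection equation u_t + (1/2)u_ξ = 0.
Initial data for u: u(ξ,0) = exp(ξ)ρ(ξ,0) = 2ξ.
Solve for u:
  By method of characteristics (waves move right with speed 1/2):
  Along characteristics ξ - (1/2)t = const, u is constant, so u(ξ,t) = f(ξ - (1/2)t) with f = u(·, 0).
Hence u(ξ,t) = -t + 2ξ.
Transform back: ρ(ξ,t) = exp(-ξ)u(ξ,t).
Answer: ρ(ξ, t) = -texp(-ξ) + 2ξexp(-ξ)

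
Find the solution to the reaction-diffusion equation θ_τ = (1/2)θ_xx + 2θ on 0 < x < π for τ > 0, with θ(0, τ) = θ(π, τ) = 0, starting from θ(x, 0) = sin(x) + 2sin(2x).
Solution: Substitute θ = exp(2τ)u, i.e. u = exp(-2τ)θ.
By the product rule, θ_τ = exp(2τ)(u_τ + 2u), θ_xx = exp(2τ)u_xx.
Substituting into the PDE and dividing by exp(2τ): u_τ + 2u = (1/2)u_xx + 2u.
The lower-order terms cancel, leaving the standard heat equation u_τ = (1/2)u_xx.
Initial data for u: u(x,0) = θ(x,0) = sin(x) + 2sin(2x). The boundary conditions carry over: u(0,τ) = u(π,τ) = 0.
Solve for u:
  Using separation of variables u = X(x)G(τ):
  Eigenfunctions: sin(nx), n = 1, 2, 3, ...
  General solution: u(x, τ) = Σ c_n sin(nx) exp(-n² τ/2)
  Matching u(x,0) = sin(x) + 2sin(2x) term by term: c_1=1, c_2=2.
Hence u(x,τ) = 2exp(-2τ)sin(2x) + exp(-τ/2)sin(x).
Transform back: θ(x,τ) = exp(2τ)u(x,τ).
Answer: θ(x, τ) = exp(3τ/2)sin(x) + 2sin(2x)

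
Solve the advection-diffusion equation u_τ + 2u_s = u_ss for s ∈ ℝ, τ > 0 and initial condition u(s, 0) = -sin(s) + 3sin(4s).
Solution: Change to a moving frame: let η = s - 2τ, σ = τ and write u(s,τ) = w(η,σ).
By the chain rule u_τ = w_σ - 2w_η, u_s = w_η, u_ss = w_ηη.
Then u_τ + 2u_s = w_σ: the advection term cancels and the PDE becomes the heat equation w_σ = w_ηη on η ∈ ℝ.
Initial data: w(η,0) = u(η,0) = -sin(η) + 3sin(4η).
On η ∈ ℝ each mode satisfies (sin(nη))″ = -n² sin(nη), so exp(-n²σ) sin(nη) solves the heat equation; by superposition w(η,σ) = Σ c_n exp(-n²σ) sin(nη).
Reading off the coefficients: c_1=-1, c_4=3, so w(η,σ) = -exp(-σ)sin(η) + 3exp(-16σ)sin(4η).
Substituting back η = s - 2τ, σ = τ: u(s,τ) = w(s - 2τ, τ).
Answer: u(s, τ) = -exp(-τ)sin(s - 2τ) + 3exp(-16τ)sin(4s - 8τ)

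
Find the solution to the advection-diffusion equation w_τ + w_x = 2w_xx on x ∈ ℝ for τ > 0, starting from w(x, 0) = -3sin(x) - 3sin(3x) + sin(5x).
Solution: Change to a moving frame: let η = x - τ, σ = τ and write w(x,τ) = u(η,σ).
By the chain rule w_τ = u_σ - u_η, w_x = u_η, w_xx = u_ηη.
Then w_τ + w_x = u_σ: the advection term cancels and the PDE becomes the heat equation u_σ = 2u_ηη on η ∈ ℝ.
Initial data: u(η,0) = w(η,0) = -3sin(η) - 3sin(3η) + sin(5η).
On η ∈ ℝ each mode satisfies (sin(nη))″ = -n² sin(nη), so exp(-2n²σ) sin(nη) solves the heat equation; by superposition u(η,σ) = Σ c_n exp(-2n²σ) sin(nη).
Reading off the coefficients: c_1=-3, c_3=-3, c_5=1, so u(η,σ) = -3exp(-2σ)sin(η) - 3exp(-18σ)sin(3η) + exp(-50σ)sin(5η).
Substituting back η = x - τ, σ = τ: w(x,τ) = u(x - τ, τ).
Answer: w(x, τ) = -3exp(-2τ)sin(x - τ) - 3exp(-18τ)sin(3x - 3τ) + exp(-50τ)sin(5x - 5τ)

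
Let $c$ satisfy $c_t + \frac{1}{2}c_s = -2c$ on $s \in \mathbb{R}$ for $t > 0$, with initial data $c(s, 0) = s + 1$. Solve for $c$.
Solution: Substitute $c = e^{-2t}u$.
Then $c_t = e^{-2t}(u_t - 2u)$, $c_s = e^{-2t}u_s$; substituting and dividing by $e^{-2t}$, the lower-order terms cancel: $u_t + \frac{1}{2}u_s = 0$ (standard advection equation).
Data for $u$: $u(s,0) = c(s,0) = s + 1$.
By characteristics ($ds/dt = 1/2$), $u(s,t) = f(s - \frac{1}{2}t)$ with $f = u( \cdot , 0)$.
So $u(s,t) = s - \frac{1}{2} t + 1$, and $c(s,t) = e^{-2t}u(s,t)$.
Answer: $c(s, t) = s e^{-2 t} - \frac{1}{2} t e^{-2 t} + e^{-2 t}$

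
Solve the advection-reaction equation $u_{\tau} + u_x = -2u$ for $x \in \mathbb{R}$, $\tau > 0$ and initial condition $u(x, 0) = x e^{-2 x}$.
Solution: Substitute $u = e^{-2x}w$, i.e. $w = e^{2x}u$.
By the product rule, $u_x = e^{-2x}(w_x - 2w)$, $u_{\tau} = e^{-2x}w_{\tau}$.
Substituting into the PDE and dividing by $e^{-2x}$: $w_{\tau} + (w_x - 2w) = -2w$.
The lower-order terms cancel, leaving the standard advection equation $w_{\tau} + w_x = 0$.
Initial data for $w$: $w(x,0) = e^{2x}u(x,0) = x$.
Solve for $w$:
  By method of characteristics (waves move right with speed 1):
  Along characteristics $x - \tau =$ const, $w$ is constant, so $w(x,\tau) = f(x - \tau)$ with $f = w( \cdot , 0)$.
Hence $w(x,\tau) = x - \tau$.
Transform back: $u(x,\tau) = e^{-2x}w(x,\tau)$.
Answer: $u(x, \tau) = - \tau e^{-2 x} + x e^{-2 x}$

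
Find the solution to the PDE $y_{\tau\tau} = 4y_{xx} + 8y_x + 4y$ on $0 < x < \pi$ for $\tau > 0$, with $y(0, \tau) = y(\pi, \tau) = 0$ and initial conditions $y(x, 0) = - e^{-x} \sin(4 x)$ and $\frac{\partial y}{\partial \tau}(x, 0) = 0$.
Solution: Substitute $y = e^{-x}u$, i.e. $u = e^{x}y$.
By the product rule, $y_x = e^{-x}(u_x - u)$, $y_{xx} = e^{-x}(u_{xx} - 2u_x + u)$, $y_{\tau\tau} = e^{-x}u_{\tau\tau}$.
Substituting into the PDE and dividing by $e^{-x}$: $u_{\tau\tau} = 4(u_{xx} - 2u_x + u) + 8(u_x - u) + 4u$.
The lower-order terms cancel, leaving the standard wave equation $u_{\tau\tau} = 4u_{xx}$.
Initial data for $u$: $u(x,0) = e^{x}y(x,0) = - \sin(4 x)$; $u_{\tau}(x,0) = e^{x}y_{\tau}(x,0) = 0$. The boundary conditions carry over: $u(0,\tau) = u(\pi,\tau) = 0$.
Solve for $u$:
  Using separation of variables $u = X(x)T(\tau)$:
  Eigenfunctions: $\sin(nx)$, $n = 1, 2, 3, \ldots$
  General solution: $u(x, \tau) = \sum [A_n \cos(2n \tau) + B_n \sin(2n \tau)] \sin(nx)$
  From $u(x,0) = - \sin(4 x)$: $A_4=-1$. From $u_{\tau}(x,0) = 0$: all $B_n = 0$.
Hence $u(x,\tau) = - \sin(4 x) \cos(8 \tau)$.
Transform back: $y(x,\tau) = e^{-x}u(x,\tau)$.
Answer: $y(x, \tau) = - e^{-x} \sin(4 x) \cos(8 \tau)$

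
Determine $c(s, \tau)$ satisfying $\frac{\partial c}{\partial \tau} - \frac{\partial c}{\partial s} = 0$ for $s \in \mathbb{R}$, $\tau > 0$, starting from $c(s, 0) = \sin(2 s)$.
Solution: By characteristics ($ds/d\tau = -1$), $c(s,\tau) = f(s + \tau)$ with $f = c( \cdot , 0)$.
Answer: $c(s, \tau) = \sin(2 \tau + 2 s)$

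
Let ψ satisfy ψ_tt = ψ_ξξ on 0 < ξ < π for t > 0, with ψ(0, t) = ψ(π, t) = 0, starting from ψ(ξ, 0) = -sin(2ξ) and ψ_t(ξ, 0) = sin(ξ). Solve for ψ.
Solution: Separating variables: ψ = Σ [A_n cos(ω_n t) + B_n sin(ω_n t)] sin(nξ), ω_n = n. From ICs (B_n = velocity coefficient / ω_n): A_2=-1, B_1=1.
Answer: ψ(ξ, t) = sin(t)sin(ξ) - sin(2ξ)cos(2t)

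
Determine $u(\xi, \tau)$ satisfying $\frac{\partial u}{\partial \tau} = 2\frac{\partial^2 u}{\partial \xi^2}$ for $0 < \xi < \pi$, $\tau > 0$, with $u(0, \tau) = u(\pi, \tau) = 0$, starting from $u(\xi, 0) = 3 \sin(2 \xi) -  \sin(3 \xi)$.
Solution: Separating variables: $u = \sum c_n e^{-2n^2\tau} \sin(n\xi)$. From $u(\xi,0) = 3 \sin(2 \xi) - \sin(3 \xi)$: $c_2=3, c_3=-1$.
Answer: $u(\xi, \tau) = 3 e^{-8 \tau} \sin(2 \xi) -  e^{-18 \tau} \sin(3 \xi)$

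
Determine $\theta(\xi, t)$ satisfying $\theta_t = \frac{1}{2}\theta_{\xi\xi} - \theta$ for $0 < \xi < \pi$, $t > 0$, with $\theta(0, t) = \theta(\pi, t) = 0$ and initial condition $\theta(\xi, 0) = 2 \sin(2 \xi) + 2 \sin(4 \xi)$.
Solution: Substitute $\theta = e^{-t}u$.
Then $\theta_t = e^{-t}(u_t - u)$, $\theta_{\xi\xi} = e^{-t}u_{\xi\xi}$; substituting and dividing by $e^{-t}$, the lower-order terms cancel: $u_t = \frac{1}{2}u_{\xi\xi}$ (standard heat equation).
Data for $u$: $u(\xi,0) = \theta(\xi,0) = 2 \sin(2 \xi) + 2 \sin(4 \xi)$. The boundary conditions carry over: $u(0,t) = u(\pi,t) = 0$.
Separating variables: $u = \sum c_n e^{-n^2t/2} \sin(n\xi)$. From $u(\xi,0) = 2 \sin(2 \xi) + 2 \sin(4 \xi)$: $c_2=2, c_4=2$.
So $u(\xi,t) = 2 e^{-2 t} \sin(2 \xi) + 2 e^{-8 t} \sin(4 \xi)$, and $\theta(\xi,t) = e^{-t}u(\xi,t)$.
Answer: $\theta(\xi, t) = 2 e^{-3 t} \sin(2 \xi) + 2 e^{-9 t} \sin(4 \xi)$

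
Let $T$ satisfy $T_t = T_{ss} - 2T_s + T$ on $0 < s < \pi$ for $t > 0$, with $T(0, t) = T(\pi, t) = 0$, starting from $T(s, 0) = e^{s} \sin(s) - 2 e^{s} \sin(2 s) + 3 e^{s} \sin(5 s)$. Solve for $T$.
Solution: Substitute $T = e^{s}u$, i.e. $u = e^{-s}T$.
By the product rule, $T_s = e^{s}(u_s + u)$, $T_{ss} = e^{s}(u_{ss} + 2u_s + u)$, $T_t = e^{s}u_t$.
Substituting into the PDE and dividing by $e^{s}$: $u_t = (u_{ss} + 2u_s + u) - 2(u_s + u) + u$.
The lower-order terms cancel, leaving the standard heat equation $u_t = u_{ss}$.
Initial data for $u$: $u(s,0) = e^{-s}T(s,0) = \sin(s) - 2 \sin(2 s) + 3 \sin(5 s)$. The boundary conditions carry over: $u(0,t) = u(\pi,t) = 0$.
Solve for $u$:
  Using separation of variables $u = X(s)G(t)$:
  Eigenfunctions: $\sin(ns)$, $n = 1, 2, 3, \ldots$
  General solution: $u(s, t) = \sum c_n \sin(ns) e^{-n^2 t}$
  Matching $u(s,0) = \sin(s) - 2 \sin(2 s) + 3 \sin(5 s)$ term by term: $c_1=1, c_2=-2, c_5=3$.
Hence $u(s,t) = e^{-t} \sin(s) - 2 e^{-4 t} \sin(2 s) + 3 e^{-25 t} \sin(5 s)$.
Transform back: $T(s,t) = e^{s}u(s,t)$.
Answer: $T(s, t) = e^{s} e^{-t} \sin(s) - 2 e^{s} e^{-4 t} \sin(2 s) + 3 e^{s} e^{-25 t} \sin(5 s)$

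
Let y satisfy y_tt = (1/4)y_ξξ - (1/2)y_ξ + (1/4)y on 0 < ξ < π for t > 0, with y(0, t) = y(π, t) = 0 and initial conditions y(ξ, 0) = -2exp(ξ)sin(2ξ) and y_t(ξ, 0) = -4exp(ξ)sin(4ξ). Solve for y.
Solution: Substitute y = exp(ξ)u.
Then y_ξ = exp(ξ)(u_ξ + u), y_ξξ = exp(ξ)(u_ξξ + 2u_ξ + u), y_tt = exp(ξ)u_tt; substituting and dividing by exp(ξ), the lower-order terms cancel: u_tt = (1/4)u_ξξ (standard wave equation).
Data for u: u(ξ,0) = exp(-ξ)y(ξ,0) = -2sin(2ξ); u_t(ξ,0) = exp(-ξ)y_t(ξ,0) = -4sin(4ξ). The boundary conditions carry over: u(0,t) = u(π,t) = 0.
Separating variables: u = Σ [A_n cos(ω_n t) + B_n sin(ω_n t)] sin(nξ), ω_n = n/2. From ICs (B_n = velocity coefficient / ω_n): A_2=-2, B_4=-2.
So u(ξ,t) = -2sin(2t)sin(4ξ) - 2sin(2ξ)cos(t), and y(ξ,t) = exp(ξ)u(ξ,t).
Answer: y(ξ, t) = -2exp(ξ)sin(2t)sin(4ξ) - 2exp(ξ)sin(2ξ)cos(t)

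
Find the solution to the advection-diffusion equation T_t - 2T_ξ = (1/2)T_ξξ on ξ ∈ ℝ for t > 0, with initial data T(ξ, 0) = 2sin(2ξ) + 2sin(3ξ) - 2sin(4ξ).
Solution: Moving frame: η = ξ + 2t, σ = t, T = u(η,σ), so T_t = u_σ + 2u_η and T_ξξ = u_ηη.
Hence T_t - 2T_ξ = u_σ and the PDE becomes the heat equation u_σ = (1/2)u_ηη on η ∈ ℝ.
Initial data: u(η,0) = T(η,0) = 2sin(2η) + 2sin(3η) - 2sin(4η). Each mode sin(nη) decays as exp(-n²σ/2) on ℝ, so u(η,σ) = Σ c_n exp(-n²σ/2) sin(nη) with c_2=2, c_3=2, c_4=-2: u(η,σ) = 2exp(-2σ)sin(2η) - 2exp(-8σ)sin(4η) + 2exp(-9σ/2)sin(3η).
Substituting back: T(ξ,t) = u(ξ + 2t, t).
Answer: T(ξ, t) = 2exp(-2t)sin(4t + 2ξ) - 2exp(-8t)sin(8t + 4ξ) + 2exp(-9t/2)sin(6t + 3ξ)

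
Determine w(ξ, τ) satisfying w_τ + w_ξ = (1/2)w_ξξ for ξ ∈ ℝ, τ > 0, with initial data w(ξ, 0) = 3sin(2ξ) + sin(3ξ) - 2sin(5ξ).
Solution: Moving frame: η = ξ - τ, σ = τ, w = u(η,σ), so w_τ = u_σ - u_η and w_ξξ = u_ηη.
Hence w_τ + w_ξ = u_σ and the PDE becomes the heat equation u_σ = (1/2)u_ηη on η ∈ ℝ.
Initial data: u(η,0) = w(η,0) = 3sin(2η) + sin(3η) - 2sin(5η). Each mode sin(nη) decays as exp(-n²σ/2) on ℝ, so u(η,σ) = Σ c_n exp(-n²σ/2) sin(nη) with c_2=3, c_3=1, c_5=-2: u(η,σ) = 3exp(-2σ)sin(2η) + exp(-9σ/2)sin(3η) - 2exp(-25σ/2)sin(5η).
Substituting back: w(ξ,τ) = u(ξ - τ, τ).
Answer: w(ξ, τ) = 3exp(-2τ)sin(2ξ - 2τ) + exp(-9τ/2)sin(3ξ - 3τ) - 2exp(-25τ/2)sin(5ξ - 5τ)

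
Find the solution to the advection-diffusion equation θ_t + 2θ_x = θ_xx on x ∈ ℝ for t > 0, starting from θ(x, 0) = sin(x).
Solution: Change to a moving frame: let η = x - 2t, σ = t and write θ(x,t) = u(η,σ).
By the chain rule θ_t = u_σ - 2u_η, θ_x = u_η, θ_xx = u_ηη.
Then θ_t + 2θ_x = u_σ: the advection term cancels and the PDE becomes the heat equation u_σ = u_ηη on η ∈ ℝ.
Initial data: u(η,0) = θ(η,0) = sin(η).
On η ∈ ℝ each mode satisfies (sin(nη))″ = -n² sin(nη), so exp(-n²σ) sin(nη) solves the heat equation; by superposition u(η,σ) = Σ c_n exp(-n²σ) sin(nη).
Reading off the coefficients: c_1=1, so u(η,σ) = exp(-σ)sin(η).
Substituting back η = x - 2t, σ = t: θ(x,t) = u(x - 2t, t).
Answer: θ(x, t) = -exp(-t)sin(2t - x)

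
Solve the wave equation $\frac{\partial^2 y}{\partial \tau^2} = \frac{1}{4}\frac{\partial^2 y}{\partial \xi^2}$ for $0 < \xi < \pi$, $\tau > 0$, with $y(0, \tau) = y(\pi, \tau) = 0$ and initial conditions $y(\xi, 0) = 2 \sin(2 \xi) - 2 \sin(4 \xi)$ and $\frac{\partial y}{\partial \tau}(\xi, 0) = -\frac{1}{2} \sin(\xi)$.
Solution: Using separation of variables $y = X(\xi)T(\tau)$:
Eigenfunctions: $\sin(n\xi)$, $n = 1, 2, 3, \ldots$
General solution: $y(\xi, \tau) = \sum [A_n \cos(n \tau/2) + B_n \sin(n \tau/2)] \sin(n\xi)$
From $y(\xi,0) = 2 \sin(2 \xi) - 2 \sin(4 \xi)$: $A_2=2, A_4=-2$. From $y_{\tau}(\xi,0) = -\frac{1}{2} \sin(\xi)$, using $y_{\tau}(\xi,0) = \sum \omega_n B_n \sin(n\xi)$ with $\omega_n = n/2$: $B_1 = (-1/2)/(1/2) = -1$.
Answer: $y(\xi, \tau) = - \sin(\tau/2) \sin(\xi) + 2 \sin(2 \xi) \cos(\tau) - 2 \sin(4 \xi) \cos(2 \tau)$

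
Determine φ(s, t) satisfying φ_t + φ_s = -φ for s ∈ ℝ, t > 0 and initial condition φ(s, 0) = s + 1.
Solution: Substitute φ = exp(-t)u.
Then φ_t = exp(-t)(u_t - u), φ_s = exp(-t)u_s; substituting and dividing by exp(-t), the lower-order terms cancel: u_t + u_s = 0 (standard advection equation).
Data for u: u(s,0) = φ(s,0) = s + 1.
By characteristics (ds/dt = 1), u(s,t) = f(s - t) with f = u(·, 0).
So u(s,t) = s - t + 1, and φ(s,t) = exp(-t)u(s,t).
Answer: φ(s, t) = sexp(-t) - texp(-t) + exp(-t)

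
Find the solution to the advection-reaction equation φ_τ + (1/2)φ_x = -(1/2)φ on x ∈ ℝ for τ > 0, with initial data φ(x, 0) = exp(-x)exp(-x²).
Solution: Substitute φ = exp(-x)u.
Then φ_x = exp(-x)(u_x - u), φ_τ = exp(-x)u_τ; substituting and dividing by exp(-x), the lower-order terms cancel: u_τ + (1/2)u_x = 0 (standard advection equation).
Data for u: u(x,0) = exp(x)φ(x,0) = exp(-x²).
By characteristics (dx/dτ = 1/2), u(x,τ) = f(x - (1/2)τ) with f = u(·, 0).
So u(x,τ) = exp(-(x - τ/2)²), and φ(x,τ) = exp(-x)u(x,τ).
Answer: φ(x, τ) = exp(-x)exp(-(x - τ/2)²)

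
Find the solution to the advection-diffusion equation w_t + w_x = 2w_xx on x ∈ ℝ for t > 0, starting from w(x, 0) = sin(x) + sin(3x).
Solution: Change to a moving frame: let η = x - t, σ = t and write w(x,t) = u(η,σ).
By the chain rule w_t = u_σ - u_η, w_x = u_η, w_xx = u_ηη.
Then w_t + w_x = u_σ: the advection term cancels and the PDE becomes the heat equation u_σ = 2u_ηη on η ∈ ℝ.
Initial data: u(η,0) = w(η,0) = sin(η) + sin(3η).
On η ∈ ℝ each mode satisfies (sin(nη))″ = -n² sin(nη), so exp(-2n²σ) sin(nη) solves the heat equation; by superposition u(η,σ) = Σ c_n exp(-2n²σ) sin(nη).
Reading off the coefficients: c_1=1, c_3=1, so u(η,σ) = exp(-2σ)sin(η) + exp(-18σ)sin(3η).
Substituting back η = x - t, σ = t: w(x,t) = u(x - t, t).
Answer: w(x, t) = -exp(-2t)sin(t - x) - exp(-18t)sin(3t - 3x)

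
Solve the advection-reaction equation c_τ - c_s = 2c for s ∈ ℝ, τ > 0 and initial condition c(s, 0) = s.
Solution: Substitute c = exp(2τ)u, i.e. u = exp(-2τ)c.
By the product rule, c_τ = exp(2τ)(u_τ + 2u), c_s = exp(2τ)u_s.
Substituting into the PDE and dividing by exp(2τ): u_τ + 2u - u_s = 2u.
The lower-order terms cancel, leaving the standard advection equation u_τ - u_s = 0.
Initial data for u: u(s,0) = c(s,0) = s.
Solve for u:
  By method of characteristics (waves move left with speed 1):
  Along characteristics s + τ = const, u is constant, so u(s,τ) = f(s + τ) with f = u(·, 0).
Hence u(s,τ) = s + τ.
Transform back: c(s,τ) = exp(2τ)u(s,τ).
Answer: c(s, τ) = sexp(2τ) + τexp(2τ)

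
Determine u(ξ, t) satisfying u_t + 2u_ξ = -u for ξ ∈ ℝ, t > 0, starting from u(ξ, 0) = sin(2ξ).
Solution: Substitute u = exp(-t)w, i.e. w = exp(t)u.
By the product rule, u_t = exp(-t)(w_t - w), u_ξ = exp(-t)w_ξ.
Substituting into the PDE and dividing by exp(-t): w_t - w + 2w_ξ = -w.
The lower-order terms cancel, leaving the standard advection equation w_t + 2w_ξ = 0.
Initial data for w: w(ξ,0) = u(ξ,0) = sin(2ξ).
Solve for w:
  By method of characteristics (waves move right with speed 2):
  Along characteristics ξ - 2t = const, w is constant, so w(ξ,t) = f(ξ - 2t) with f = w(·, 0).
Hence w(ξ,t) = -sin(4t - 2ξ).
Transform back: u(ξ,t) = exp(-t)w(ξ,t).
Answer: u(ξ, t) = -exp(-t)sin(4t - 2ξ)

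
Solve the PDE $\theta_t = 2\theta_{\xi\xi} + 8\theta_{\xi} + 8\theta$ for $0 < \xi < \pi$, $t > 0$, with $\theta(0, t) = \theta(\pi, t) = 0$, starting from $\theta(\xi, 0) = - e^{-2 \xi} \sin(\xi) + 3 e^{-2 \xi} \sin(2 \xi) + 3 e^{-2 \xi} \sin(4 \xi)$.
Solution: Substitute $\theta = e^{-2\xi}u$.
Then $\theta_{\xi} = e^{-2\xi}(u_{\xi} - 2u)$, $\theta_{\xi\xi} = e^{-2\xi}(u_{\xi\xi} - 4u_{\xi} + 4u)$, $\theta_t = e^{-2\xi}u_t$; substituting and dividing by $e^{-2\xi}$, the lower-order terms cancel: $u_t = 2u_{\xi\xi}$ (standard heat equation).
Data for $u$: $u(\xi,0) = e^{2\xi}\theta(\xi,0) = - \sin(\xi) + 3 \sin(2 \xi) + 3 \sin(4 \xi)$. The boundary conditions carry over: $u(0,t) = u(\pi,t) = 0$.
Separating variables: $u = \sum c_n e^{-2n^2t} \sin(n\xi)$. From $u(\xi,0) = - \sin(\xi) + 3 \sin(2 \xi) + 3 \sin(4 \xi)$: $c_1=-1, c_2=3, c_4=3$.
So $u(\xi,t) = - e^{-2 t} \sin(\xi) + 3 e^{-8 t} \sin(2 \xi) + 3 e^{-32 t} \sin(4 \xi)$, and $\theta(\xi,t) = e^{-2\xi}u(\xi,t)$.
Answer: $\theta(\xi, t) = - e^{-2 \xi} e^{-2 t} \sin(\xi) + 3 e^{-2 \xi} e^{-8 t} \sin(2 \xi) + 3 e^{-2 \xi} e^{-32 t} \sin(4 \xi)$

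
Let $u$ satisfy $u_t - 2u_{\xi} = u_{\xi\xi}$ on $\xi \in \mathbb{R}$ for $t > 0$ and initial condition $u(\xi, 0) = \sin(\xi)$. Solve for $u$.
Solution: Change to a moving frame: let $\eta = \xi + 2t$, $\sigma = t$ and write $u(\xi,t) = w(\eta,\sigma)$.
By the chain rule $u_t = w_{\sigma} + 2w_{\eta}$, $u_{\xi} = w_{\eta}$, $u_{\xi\xi} = w_{\eta\eta}$.
Then $u_t - 2u_{\xi} = w_{\sigma}$: the advection term cancels and the PDE becomes the heat equation $w_{\sigma} = w_{\eta\eta}$ on $\eta \in \mathbb{R}$.
Initial data: $w(\eta,0) = u(\eta,0) = \sin(\eta)$.
On $\eta \in \mathbb{R}$ each mode satisfies $(\sin(n\eta))'' = -n^2 \sin(n\eta)$, so $e^{-n^2\sigma} \sin(n\eta)$ solves the heat equation; by superposition $w(\eta,\sigma) = \sum c_n e^{-n^2\sigma} \sin(n\eta)$.
Reading off the coefficients: $c_1=1$, so $w(\eta,\sigma) = e^{-\sigma} \sin(\eta)$.
Substituting back $\eta = \xi + 2t$, $\sigma = t$: $u(\xi,t) = w(\xi + 2t, t)$.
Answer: $u(\xi, t) = e^{-t} \sin(\xi + 2 t)$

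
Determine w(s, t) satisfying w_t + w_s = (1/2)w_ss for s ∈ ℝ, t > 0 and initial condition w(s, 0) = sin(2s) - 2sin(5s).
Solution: Moving frame: η = s - t, σ = t, w = u(η,σ), so w_t = u_σ - u_η and w_ss = u_ηη.
Hence w_t + w_s = u_σ and the PDE becomes the heat equation u_σ = (1/2)u_ηη on η ∈ ℝ.
Initial data: u(η,0) = w(η,0) = sin(2η) - 2sin(5η). Each mode sin(nη) decays as exp(-n²σ/2) on ℝ, so u(η,σ) = Σ c_n exp(-n²σ/2) sin(nη) with c_2=1, c_5=-2: u(η,σ) = exp(-2σ)sin(2η) - 2exp(-25σ/2)sin(5η).
Substituting back: w(s,t) = u(s - t, t).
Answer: w(s, t) = exp(-2t)sin(2s - 2t) - 2exp(-25t/2)sin(5s - 5t)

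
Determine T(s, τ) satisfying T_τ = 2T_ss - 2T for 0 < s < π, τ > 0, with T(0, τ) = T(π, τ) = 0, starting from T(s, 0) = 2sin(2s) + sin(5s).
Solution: Substitute T = exp(-2τ)u.
Then T_τ = exp(-2τ)(u_τ - 2u), T_ss = exp(-2τ)u_ss; substituting and dividing by exp(-2τ), the lower-order terms cancel: u_τ = 2u_ss (standard heat equation).
Data for u: u(s,0) = T(s,0) = 2sin(2s) + sin(5s). The boundary conditions carry over: u(0,τ) = u(π,τ) = 0.
Separating variables: u = Σ c_n exp(-2n²τ) sin(ns). From u(s,0) = 2sin(2s) + sin(5s): c_2=2, c_5=1.
So u(s,τ) = 2exp(-8τ)sin(2s) + exp(-50τ)sin(5s), and T(s,τ) = exp(-2τ)u(s,τ).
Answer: T(s, τ) = 2exp(-10τ)sin(2s) + exp(-52τ)sin(5s)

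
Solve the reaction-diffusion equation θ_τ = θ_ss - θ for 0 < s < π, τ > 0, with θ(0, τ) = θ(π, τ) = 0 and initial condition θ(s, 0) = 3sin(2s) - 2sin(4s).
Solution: Substitute θ = exp(-τ)u.
Then θ_τ = exp(-τ)(u_τ - u), θ_ss = exp(-τ)u_ss; substituting and dividing by exp(-τ), the lower-order terms cancel: u_τ = u_ss (standard heat equation).
Data for u: u(s,0) = θ(s,0) = 3sin(2s) - 2sin(4s). The boundary conditions carry over: u(0,τ) = u(π,τ) = 0.
Separating variables: u = Σ c_n exp(-n²τ) sin(ns). From u(s,0) = 3sin(2s) - 2sin(4s): c_2=3, c_4=-2.
So u(s,τ) = 3exp(-4τ)sin(2s) - 2exp(-16τ)sin(4s), and θ(s,τ) = exp(-τ)u(s,τ).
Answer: θ(s, τ) = 3exp(-5τ)sin(2s) - 2exp(-17τ)sin(4s)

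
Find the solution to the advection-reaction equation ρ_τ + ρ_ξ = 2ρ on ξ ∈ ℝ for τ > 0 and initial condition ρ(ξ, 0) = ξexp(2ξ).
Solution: Substitute ρ = exp(2ξ)u, i.e. u = exp(-2ξ)ρ.
By the product rule, ρ_ξ = exp(2ξ)(u_ξ + 2u), ρ_τ = exp(2ξ)u_τ.
Substituting into the PDE and dividing by exp(2ξ): u_τ + (u_ξ + 2u) = 2u.
The lower-order terms cancel, leaving the standard advection equation u_τ + u_ξ = 0.
Initial data for u: u(ξ,0) = exp(-2ξ)ρ(ξ,0) = ξ.
Solve for u:
  By method of characteristics (waves move right with speed 1):
  Along characteristics ξ - τ = const, u is constant, so u(ξ,τ) = f(ξ - τ) with f = u(·, 0).
Hence u(ξ,τ) = ξ - τ.
Transform back: ρ(ξ,τ) = exp(2ξ)u(ξ,τ).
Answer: ρ(ξ, τ) = ξexp(2ξ) - τexp(2ξ)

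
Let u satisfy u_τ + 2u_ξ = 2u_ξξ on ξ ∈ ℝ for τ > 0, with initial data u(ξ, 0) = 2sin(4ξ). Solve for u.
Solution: Moving frame: η = ξ - 2τ, σ = τ, u = w(η,σ), so u_τ = w_σ - 2w_η and u_ξξ = w_ηη.
Hence u_τ + 2u_ξ = w_σ and the PDE becomes the heat equation w_σ = 2w_ηη on η ∈ ℝ.
Initial data: w(η,0) = u(η,0) = 2sin(4η). Each mode sin(nη) decays as exp(-2n²σ) on ℝ, so w(η,σ) = Σ c_n exp(-2n²σ) sin(nη) with c_4=2: w(η,σ) = 2exp(-32σ)sin(4η).
Substituting back: u(ξ,τ) = w(ξ - 2τ, τ).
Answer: u(ξ, τ) = 2exp(-32τ)sin(4ξ - 8τ)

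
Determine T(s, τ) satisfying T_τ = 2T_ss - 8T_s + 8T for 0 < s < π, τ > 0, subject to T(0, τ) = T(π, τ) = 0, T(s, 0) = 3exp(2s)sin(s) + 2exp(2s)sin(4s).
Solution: Substitute T = exp(2s)u, i.e. u = exp(-2s)T.
By the product rule, T_s = exp(2s)(u_s + 2u), T_ss = exp(2s)(u_ss + 4u_s + 4u), T_τ = exp(2s)u_τ.
Substituting into the PDE and dividing by exp(2s): u_τ = 2(u_ss + 4u_s + 4u) - 8(u_s + 2u) + 8u.
The lower-order terms cancel, leaving the standard heat equation u_τ = 2u_ss.
Initial data for u: u(s,0) = exp(-2s)T(s,0) = 3sin(s) + 2sin(4s). The boundary conditions carry over: u(0,τ) = u(π,τ) = 0.
Solve for u:
  Using separation of variables u = X(s)G(τ):
  Eigenfunctions: sin(ns), n = 1, 2, 3, ...
  General solution: u(s, τ) = Σ c_n sin(ns) exp(-2n² τ)
  Matching u(s,0) = 3sin(s) + 2sin(4s) term by term: c_1=3, c_4=2.
Hence u(s,τ) = 3exp(-2τ)sin(s) + 2exp(-32τ)sin(4s).
Transform back: T(s,τ) = exp(2s)u(s,τ).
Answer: T(s, τ) = 3exp(2s)exp(-2τ)sin(s) + 2exp(2s)exp(-32τ)sin(4s)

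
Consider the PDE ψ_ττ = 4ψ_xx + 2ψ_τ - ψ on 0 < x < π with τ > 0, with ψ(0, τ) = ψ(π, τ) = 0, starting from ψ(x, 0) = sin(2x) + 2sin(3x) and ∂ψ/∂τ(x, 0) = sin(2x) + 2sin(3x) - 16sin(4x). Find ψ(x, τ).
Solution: Substitute ψ = exp(τ)u, i.e. u = exp(-τ)ψ.
By the product rule, ψ_τ = exp(τ)(u_τ + u), ψ_ττ = exp(τ)(u_ττ + 2u_τ + u), ψ_xx = exp(τ)u_xx.
Substituting into the PDE and dividing by exp(τ): u_ττ + 2u_τ + u = 4u_xx + 2(u_τ + u) - u.
The lower-order terms cancel, leaving the standard wave equation u_ττ = 4u_xx.
Initial data for u: u(x,0) = ψ(x,0) = sin(2x) + 2sin(3x); u_τ(x,0) = ψ_τ(x,0) - ψ(x,0) = -16sin(4x). The boundary conditions carry over: u(0,τ) = u(π,τ) = 0.
Solve for u:
  Using separation of variables u = X(x)T(τ):
  Eigenfunctions: sin(nx), n = 1, 2, 3, ...
  General solution: u(x, τ) = Σ [A_n cos(2n τ) + B_n sin(2n τ)] sin(nx)
  From u(x,0) = sin(2x) + 2sin(3x): A_2=1, A_3=2. From u_τ(x,0) = -16sin(4x), using u_τ(x,0) = Σ ω_n B_n sin(nx) with ω_n = 2n: B_4 = (-16)/8 = -2.
Hence u(x,τ) = sin(2x)cos(4τ) + 2sin(3x)cos(6τ) - 2sin(4x)sin(8τ).
Transform back: ψ(x,τ) = exp(τ)u(x,τ).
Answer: ψ(x, τ) = exp(τ)sin(2x)cos(4τ) + 2exp(τ)sin(3x)cos(6τ) - 2exp(τ)sin(4x)sin(8τ)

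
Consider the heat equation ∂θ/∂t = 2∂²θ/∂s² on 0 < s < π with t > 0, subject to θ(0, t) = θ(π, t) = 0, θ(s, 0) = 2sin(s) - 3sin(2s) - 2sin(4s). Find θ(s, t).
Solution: Using separation of variables θ = X(s)G(t):
Eigenfunctions: sin(ns), n = 1, 2, 3, ...
General solution: θ(s, t) = Σ c_n sin(ns) exp(-2n² t)
Matching θ(s,0) = 2sin(s) - 3sin(2s) - 2sin(4s) term by term: c_1=2, c_2=-3, c_4=-2.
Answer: θ(s, t) = 2exp(-2t)sin(s) - 3exp(-8t)sin(2s) - 2exp(-32t)sin(4s)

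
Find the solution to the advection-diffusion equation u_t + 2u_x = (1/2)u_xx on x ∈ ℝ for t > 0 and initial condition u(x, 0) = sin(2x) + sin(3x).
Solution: Change to a moving frame: let η = x - 2t, σ = t and write u(x,t) = w(η,σ).
By the chain rule u_t = w_σ - 2w_η, u_x = w_η, u_xx = w_ηη.
Then u_t + 2u_x = w_σ: the advection term cancels and the PDE becomes the heat equation w_σ = (1/2)w_ηη on η ∈ ℝ.
Initial data: w(η,0) = u(η,0) = sin(2η) + sin(3η).
On η ∈ ℝ each mode satisfies (sin(nη))″ = -n² sin(nη), so exp(-n²σ/2) sin(nη) solves the heat equation; by superposition w(η,σ) = Σ c_n exp(-n²σ/2) sin(nη).
Reading off the coefficients: c_2=1, c_3=1, so w(η,σ) = exp(-2σ)sin(2η) + exp(-9σ/2)sin(3η).
Substituting back η = x - 2t, σ = t: u(x,t) = w(x - 2t, t).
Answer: u(x, t) = -exp(-2t)sin(4t - 2x) - exp(-9t/2)sin(6t - 3x)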